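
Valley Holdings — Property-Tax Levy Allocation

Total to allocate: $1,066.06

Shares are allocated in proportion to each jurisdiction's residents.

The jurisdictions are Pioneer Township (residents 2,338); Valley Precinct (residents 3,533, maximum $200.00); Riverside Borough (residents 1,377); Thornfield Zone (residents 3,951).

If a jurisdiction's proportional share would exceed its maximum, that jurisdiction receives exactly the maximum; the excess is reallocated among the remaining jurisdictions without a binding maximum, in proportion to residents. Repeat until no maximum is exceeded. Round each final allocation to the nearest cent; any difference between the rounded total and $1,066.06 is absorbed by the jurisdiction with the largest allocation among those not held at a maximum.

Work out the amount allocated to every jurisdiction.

Pioneer Township: $264.13 · Valley Precinct: $200.00 · Riverside Borough: $155.57 · Thornfield Zone: $446.36

Sum of residents: 11,199.
Pro-rata shares before constraints: Pioneer Township 222.5599; Valley Precinct 336.3148; Riverside Borough 131.0800; Thornfield Zone 376.1053.
Held at cap: Valley Precinct ($200.00); residual $866.06 reallocated over remaining residents 7,666.
Redistributed shares: Pioneer Township 264.1336 → $264.13; Riverside Borough 155.5654 → $155.57; Thornfield Zone 446.3610 → $446.36.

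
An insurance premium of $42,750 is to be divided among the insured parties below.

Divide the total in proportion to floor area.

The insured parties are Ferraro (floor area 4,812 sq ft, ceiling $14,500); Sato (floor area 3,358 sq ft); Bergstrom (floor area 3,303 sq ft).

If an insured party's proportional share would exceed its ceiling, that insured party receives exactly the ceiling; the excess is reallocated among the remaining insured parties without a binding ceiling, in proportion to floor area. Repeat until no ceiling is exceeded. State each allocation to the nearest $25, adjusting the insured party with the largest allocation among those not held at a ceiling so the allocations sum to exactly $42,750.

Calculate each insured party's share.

Floor area total: 11,473.
Proportional shares (ignoring caps): Ferraro 17,930.18; Sato 12,512.38; Bergstrom 12,307.44.
Cap binds for Ferraro ($14,500); balance $28,250 reallocated over remaining floor area 6,661.
Redistributed shares: Sato 14,241.63 → $14,250; Bergstrom 14,008.37 → $14,000.

Ferraro: $14,500; Sato: $14,250; Bergstrom: $14,000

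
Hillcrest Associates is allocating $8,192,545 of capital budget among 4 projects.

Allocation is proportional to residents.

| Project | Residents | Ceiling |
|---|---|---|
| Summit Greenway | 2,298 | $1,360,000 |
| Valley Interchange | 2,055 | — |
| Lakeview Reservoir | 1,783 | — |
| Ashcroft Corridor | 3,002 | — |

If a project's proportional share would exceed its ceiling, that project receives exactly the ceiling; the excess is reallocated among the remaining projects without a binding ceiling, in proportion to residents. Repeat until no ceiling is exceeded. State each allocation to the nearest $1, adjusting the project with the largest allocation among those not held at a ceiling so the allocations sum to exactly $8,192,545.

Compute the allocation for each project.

Summit Greenway: $1,360,000; Valley Interchange: $2,052,760; Lakeview Reservoir: $1,781,057; Ashcroft Corridor: $2,998,728

Total residents = 9,138.
Proportional shares (ignoring caps): Summit Greenway 2,060,239.48; Valley Interchange 1,842,381.26; Lakeview Reservoir 1,598,523.499; Ashcroft Corridor 2,691,400.75.
Held at cap: Summit Greenway ($1,360,000); remaining pool $6,832,545 reallocated over remaining residents 6,840.
Shares after redistribution: Valley Interchange 2,052,760.23 → $2,052,760; Lakeview Reservoir 1,781,056.69 → $1,781,057; Ashcroft Corridor 2,998,728.08 → $2,998,728.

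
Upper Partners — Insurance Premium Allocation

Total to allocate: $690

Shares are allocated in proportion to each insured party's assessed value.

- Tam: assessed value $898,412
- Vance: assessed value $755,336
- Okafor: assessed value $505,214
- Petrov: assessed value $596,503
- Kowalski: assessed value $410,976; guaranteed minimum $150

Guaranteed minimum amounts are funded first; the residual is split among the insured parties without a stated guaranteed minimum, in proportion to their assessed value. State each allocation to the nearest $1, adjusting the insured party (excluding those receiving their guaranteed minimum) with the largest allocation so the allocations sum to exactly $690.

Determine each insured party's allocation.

Minimums first: Kowalski $150. Residual $540.
Residual split over remaining assessed value 2,755,465: Tam 176.07 → $176; Vance 148.03 → $148; Okafor 99.01 → $99; Petrov 116.90 → $117.

Tam: $176 · Vance: $148 · Okafor: $99 · Petrov: $117 · Kowalski: $150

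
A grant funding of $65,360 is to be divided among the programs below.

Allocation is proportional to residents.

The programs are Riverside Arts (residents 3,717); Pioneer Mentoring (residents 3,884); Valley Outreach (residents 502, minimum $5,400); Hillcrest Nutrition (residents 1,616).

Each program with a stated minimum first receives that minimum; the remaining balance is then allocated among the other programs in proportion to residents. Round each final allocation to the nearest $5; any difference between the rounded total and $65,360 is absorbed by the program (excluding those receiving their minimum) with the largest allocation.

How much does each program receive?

Riverside Arts: $24,180; Pioneer Mentoring: $25,265; Valley Outreach: $5,400; Hillcrest Nutrition: $10,515

Guaranteed amounts: Valley Outreach $5,400. Residual $59,960.
Residual split over remaining residents 9,217: Riverside Arts 24,180.46 → $24,180; Pioneer Mentoring 25,266.86 → $25,265; Hillcrest Nutrition 10,512.68 → $10,515.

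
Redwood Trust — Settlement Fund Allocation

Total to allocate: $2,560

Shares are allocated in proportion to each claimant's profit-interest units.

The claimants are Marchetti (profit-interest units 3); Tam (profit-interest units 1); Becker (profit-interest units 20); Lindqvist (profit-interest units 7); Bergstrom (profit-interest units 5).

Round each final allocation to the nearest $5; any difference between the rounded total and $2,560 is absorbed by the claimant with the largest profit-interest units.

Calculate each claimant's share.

Marchetti: $215 | Tam: $70 | Becker: $1,420 | Lindqvist: $500 | Bergstrom: $355

Combined profit-interest units = 3 + 1 + 20 + 7 + 5 = 36.
Unrounded shares: Marchetti 213.33; Tam 71.11; Becker 1,422.22; Lindqvist 497.78; Bergstrom 355.56.
After rounding ($5): Marchetti $215; Tam $70; Becker $1,420; Lindqvist $500; Bergstrom $355. Sum = $2,560.
No rounding difference to absorb.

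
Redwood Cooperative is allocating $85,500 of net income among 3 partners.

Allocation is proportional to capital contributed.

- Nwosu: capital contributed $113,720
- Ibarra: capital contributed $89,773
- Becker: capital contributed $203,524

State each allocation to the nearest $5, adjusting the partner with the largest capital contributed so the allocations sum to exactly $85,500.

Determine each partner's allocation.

Nwosu: $23,890 | Ibarra: $18,860 | Becker: $42,750

Combined capital contributed = 113,720 + 89,773 + 203,524 = 407,017.
Proportional shares: Nwosu 23,888.58; Ibarra 18,858.16; Becker 42,753.26.
Rounded to nearest $5: Nwosu $23,890; Ibarra $18,860; Becker $42,755. Sum = $85,505.
Difference $85,500 − $85,505 = −$5 applied to largest capital contributed (Becker): Becker becomes $42,750.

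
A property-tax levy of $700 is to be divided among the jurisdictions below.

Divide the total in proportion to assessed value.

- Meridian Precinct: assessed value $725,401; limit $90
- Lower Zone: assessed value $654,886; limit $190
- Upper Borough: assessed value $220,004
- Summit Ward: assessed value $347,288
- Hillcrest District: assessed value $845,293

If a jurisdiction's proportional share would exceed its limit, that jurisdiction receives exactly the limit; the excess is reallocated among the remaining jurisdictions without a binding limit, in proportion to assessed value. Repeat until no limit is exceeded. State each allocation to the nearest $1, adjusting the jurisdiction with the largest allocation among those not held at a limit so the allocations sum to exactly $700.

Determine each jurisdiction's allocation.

Meridian Precinct: $90 · Lower Zone: $190 · Upper Borough: $65 · Summit Ward: $103 · Hillcrest District: $252

Assessed value total: 2,792,872.
Unconstrained shares: Meridian Precinct 181.81; Lower Zone 164.14; Upper Borough 55.14; Summit Ward 87.04; Hillcrest District 211.86.
Cap binds for Meridian Precinct ($90); balance $610 reallocated over remaining assessed value 2,067,471.
Cap binds for Lower Zone ($190); balance $420 reallocated over remaining assessed value 1,412,585.
Shares after redistribution: Upper Borough 65.41 → $65; Summit Ward 103.26 → $103; Hillcrest District 251.33 → $251.
Rounding difference +$1 applied to Hillcrest District → $252.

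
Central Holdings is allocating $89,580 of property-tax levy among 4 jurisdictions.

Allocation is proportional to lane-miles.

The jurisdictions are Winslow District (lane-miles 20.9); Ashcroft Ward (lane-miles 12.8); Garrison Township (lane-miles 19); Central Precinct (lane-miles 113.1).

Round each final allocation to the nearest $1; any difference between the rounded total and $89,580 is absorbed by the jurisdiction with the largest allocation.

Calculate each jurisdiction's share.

Winslow District: $11,292 | Ashcroft Ward: $6,916 | Garrison Township: $10,266 | Central Precinct: $61,106

Total lane-miles = 165.8.
Unrounded shares: Winslow District 20.9/165.8 × $89,580 = 11,292.05; Ashcroft Ward 12.8/165.8 × $89,580 = 6,915.71; Garrison Township 19/165.8 × $89,580 = 10,265.501; Central Precinct 113.1/165.8 × $89,580 = 61,106.74.
After rounding ($1): Winslow District $11,292; Ashcroft Ward $6,916; Garrison Township $10,266; Central Precinct $61,107. Sum = $89,581.
Difference $89,580 − $89,581 = −$1 applied to largest allocation (Central Precinct): Central Precinct becomes $61,106.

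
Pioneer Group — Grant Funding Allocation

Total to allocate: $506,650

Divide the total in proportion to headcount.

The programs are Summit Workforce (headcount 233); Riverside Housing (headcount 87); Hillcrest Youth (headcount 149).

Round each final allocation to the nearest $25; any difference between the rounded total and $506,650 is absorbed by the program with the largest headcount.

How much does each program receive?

Summit Workforce: $251,725 · Riverside Housing: $93,975 · Hillcrest Youth: $160,950

Combined headcount = 469.
Proportional shares: Summit Workforce 233/469 × $506,650 = 251,704.58; Riverside Housing 87/469 × $506,650 = 93,984.12; Hillcrest Youth 149/469 × $506,650 = 160,961.30.
After rounding ($25): Summit Workforce $251,700; Riverside Housing $93,975; Hillcrest Youth $160,950. Sum = $506,625.
Difference $506,650 − $506,625 = +$25 applied to largest headcount (Summit Workforce): Summit Workforce becomes $251,725.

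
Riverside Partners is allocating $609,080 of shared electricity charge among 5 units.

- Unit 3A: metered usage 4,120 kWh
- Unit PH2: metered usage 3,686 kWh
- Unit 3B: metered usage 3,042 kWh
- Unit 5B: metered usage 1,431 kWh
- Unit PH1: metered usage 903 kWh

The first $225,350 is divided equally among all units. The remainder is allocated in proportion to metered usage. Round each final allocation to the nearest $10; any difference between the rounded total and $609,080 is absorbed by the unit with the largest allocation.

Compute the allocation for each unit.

Unit 3A: $165,000; Unit PH2: $152,370; Unit 3B: $133,620; Unit 5B: $86,730; Unit PH1: $71,360

First tranche $225,350 split equally: $45,070 each.
Remainder $383,730 by metered usage (total 13,182): Unit 3A 119,933.82 → $119,930; Unit PH2 107,300.01 → $107,300; Unit 3B 88,553.08 → $88,550; Unit 5B 41,656.62 → $41,660; Unit PH1 26,286.47 → $26,290.
Totals: Unit 3A $45,070 + $119,930 = $165,000; Unit PH2 $45,070 + $107,300 = $152,370; Unit 3B $45,070 + $88,550 = $133,620; Unit 5B $45,070 + $41,660 = $86,730; Unit PH1 $45,070 + $26,290 = $71,360.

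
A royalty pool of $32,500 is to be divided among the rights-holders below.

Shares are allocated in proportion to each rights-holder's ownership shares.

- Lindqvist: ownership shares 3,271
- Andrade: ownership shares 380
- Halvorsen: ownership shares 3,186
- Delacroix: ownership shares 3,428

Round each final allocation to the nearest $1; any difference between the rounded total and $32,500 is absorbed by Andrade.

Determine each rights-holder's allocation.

Total ownership shares = 10,265.
Unrounded shares: Lindqvist 3,271/10,265 × $32,500 = 10,356.31; Andrade 380/10,265 × $32,500 = 1,203.12; Halvorsen 3,186/10,265 × $32,500 = 10,087.19; Delacroix 3,428/10,265 × $32,500 = 10,853.39.
At nearest $1: Lindqvist $10,356; Andrade $1,203; Halvorsen $10,087; Delacroix $10,853. Sum = $32,499.
Difference $32,500 − $32,499 = +$1 applied to Andrade: Andrade becomes $1,204.

Lindqvist: $10,356 · Andrade: $1,204 · Halvorsen: $10,087 · Delacroix: $10,853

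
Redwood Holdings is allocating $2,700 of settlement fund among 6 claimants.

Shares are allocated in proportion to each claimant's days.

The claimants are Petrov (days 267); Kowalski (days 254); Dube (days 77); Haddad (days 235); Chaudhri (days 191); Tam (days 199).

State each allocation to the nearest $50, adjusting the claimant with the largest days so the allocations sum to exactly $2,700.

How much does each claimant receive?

Sum of days: 1,223.
Raw shares: Petrov 267/1,223 × $2,700 = 589.45; Kowalski 254/1,223 × $2,700 = 560.75; Dube 77/1,223 × $2,700 = 169.99; Haddad 235/1,223 × $2,700 = 518.81; Chaudhri 191/1,223 × $2,700 = 421.67; Tam 199/1,223 × $2,700 = 439.33.
After rounding ($50): Petrov $600; Kowalski $550; Dube $150; Haddad $500; Chaudhri $400; Tam $450. Sum = $2,650.
Difference $2,700 − $2,650 = +$50 applied to largest days (Petrov): Petrov becomes $650.

Petrov: $650 | Kowalski: $550 | Dube: $150 | Haddad: $500 | Chaudhri: $400 | Tam: $450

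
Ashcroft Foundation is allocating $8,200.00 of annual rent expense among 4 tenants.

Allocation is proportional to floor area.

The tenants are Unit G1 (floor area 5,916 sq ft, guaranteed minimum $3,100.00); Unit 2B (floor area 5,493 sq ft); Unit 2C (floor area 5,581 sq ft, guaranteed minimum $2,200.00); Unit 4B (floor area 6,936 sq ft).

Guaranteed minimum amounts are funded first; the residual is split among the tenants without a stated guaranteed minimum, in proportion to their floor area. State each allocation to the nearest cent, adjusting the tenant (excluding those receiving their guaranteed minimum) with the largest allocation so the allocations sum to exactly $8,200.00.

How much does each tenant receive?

Unit G1: $3,100.00 | Unit 2B: $1,281.66 | Unit 2C: $2,200.00 | Unit 4B: $1,618.34

Minimums first: Unit G1 $3,100.00; Unit 2C $2,200.00. Remaining pool $2,900.00.
Remaining pool split over remaining floor area 12,429: Unit 2B 1,281.6558 → $1,281.66; Unit 4B 1,618.3442 → $1,618.34.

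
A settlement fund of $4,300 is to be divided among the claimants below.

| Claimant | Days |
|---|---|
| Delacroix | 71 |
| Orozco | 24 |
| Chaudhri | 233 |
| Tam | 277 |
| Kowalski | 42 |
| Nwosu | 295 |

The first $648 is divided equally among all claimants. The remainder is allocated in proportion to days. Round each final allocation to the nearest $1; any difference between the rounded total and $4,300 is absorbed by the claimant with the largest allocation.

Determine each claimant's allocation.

Delacroix: $383; Orozco: $201; Chaudhri: $1,011; Tam: $1,182; Kowalski: $271; Nwosu: $1,252

$648 shared equally gives $108 per claimant.
Remainder $3,652 by days (total 942): Delacroix 275.26 → $275; Orozco 93.04 → $93; Chaudhri 903.31 → $903; Tam 1,073.89 → $1,074; Kowalski 162.83 → $163; Nwosu 1,143.67 → $1,144.
Totals: Delacroix $108 + $275 = $383; Orozco $108 + $93 = $201; Chaudhri $108 + $903 = $1,011; Tam $108 + $1,074 = $1,182; Kowalski $108 + $163 = $271; Nwosu $108 + $1,144 = $1,252.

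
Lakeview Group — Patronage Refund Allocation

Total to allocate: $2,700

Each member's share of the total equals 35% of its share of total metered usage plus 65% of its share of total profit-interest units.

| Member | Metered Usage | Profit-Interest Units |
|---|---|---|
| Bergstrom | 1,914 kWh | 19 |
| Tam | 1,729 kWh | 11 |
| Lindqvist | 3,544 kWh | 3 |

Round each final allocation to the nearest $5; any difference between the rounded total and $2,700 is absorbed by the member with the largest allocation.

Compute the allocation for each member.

Bergstrom: $1,265; Tam: $810; Lindqvist: $625

Totals — metered usage 7,187, profit-interest units 33.
Combined weights (35% metered usage + 65% profit-interest units): Bergstrom 0.4675; Tam 0.3009; Lindqvist 0.2317.
Raw shares: Bergstrom 1,262.12; Tam 812.34; Lindqvist 625.54.
After rounding ($5): Bergstrom $1,260; Tam $810; Lindqvist $625. Sum = $2,695.
Difference $2,700 − $2,695 = +$5 applied to largest allocation (Bergstrom): Bergstrom becomes $1,265.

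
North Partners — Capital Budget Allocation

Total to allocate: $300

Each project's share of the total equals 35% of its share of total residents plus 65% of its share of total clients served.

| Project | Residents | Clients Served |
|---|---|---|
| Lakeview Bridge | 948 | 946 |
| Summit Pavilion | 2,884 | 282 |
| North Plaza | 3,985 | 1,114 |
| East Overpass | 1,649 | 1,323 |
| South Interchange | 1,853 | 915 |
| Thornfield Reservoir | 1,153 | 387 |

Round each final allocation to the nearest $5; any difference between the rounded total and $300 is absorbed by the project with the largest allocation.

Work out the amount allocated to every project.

Residents total 12,472; clients served total 4,967.
Blended shares (35% residents + 65% clients served): Lakeview Bridge 0.1504; Summit Pavilion 0.1178; North Plaza 0.2576; East Overpass 0.2194; South Interchange 0.1717; Thornfield Reservoir 0.0830.
Unrounded shares: Lakeview Bridge 45.12; Summit Pavilion 35.35; North Plaza 77.28; East Overpass 65.82; South Interchange 51.52; Thornfield Reservoir 24.90.
At nearest $5: Lakeview Bridge $45; Summit Pavilion $35; North Plaza $75; East Overpass $65; South Interchange $50; Thornfield Reservoir $25. Sum = $295.
Difference $300 − $295 = +$5 applied to largest allocation (North Plaza): North Plaza becomes $80.

Lakeview Bridge: $45 | Summit Pavilion: $35 | North Plaza: $80 | East Overpass: $65 | South Interchange: $50 | Thornfield Reservoir: $25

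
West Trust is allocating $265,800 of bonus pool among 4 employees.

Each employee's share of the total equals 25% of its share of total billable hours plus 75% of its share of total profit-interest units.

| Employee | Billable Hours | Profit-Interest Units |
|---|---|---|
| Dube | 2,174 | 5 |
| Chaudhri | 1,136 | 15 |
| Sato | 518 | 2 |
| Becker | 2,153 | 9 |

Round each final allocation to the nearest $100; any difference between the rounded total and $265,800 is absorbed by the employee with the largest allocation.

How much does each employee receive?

Dube: $56,300 · Chaudhri: $109,100 · Sato: $18,600 · Becker: $81,800

Totals — billable hours 5,981, profit-interest units 31.
Composite weights (25% billable hours + 75% profit-interest units): Dube 0.2118; Chaudhri 0.4104; Sato 0.0700; Becker 0.3077.
Unrounded shares: Dube 56,306.76; Chaudhri 109,080.84; Sato 18,616.36; Becker 81,796.03.
After rounding ($100): Dube $56,300; Chaudhri $109,100; Sato $18,600; Becker $81,800. Sum = $265,800.
Sum already equals the total — no adjustment.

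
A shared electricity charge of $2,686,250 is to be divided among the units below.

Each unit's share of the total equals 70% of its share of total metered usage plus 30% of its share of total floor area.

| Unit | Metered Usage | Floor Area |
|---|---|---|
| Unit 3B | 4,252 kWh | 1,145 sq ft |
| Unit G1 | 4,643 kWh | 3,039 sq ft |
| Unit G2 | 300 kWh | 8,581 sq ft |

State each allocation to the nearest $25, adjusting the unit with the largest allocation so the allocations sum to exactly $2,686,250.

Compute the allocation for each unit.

Metered usage total 9,195; floor area total 12,765.
Composite weights (70% metered usage + 30% floor area): Unit 3B 0.3506; Unit G1 0.4249; Unit G2 0.2245.
Raw shares: Unit 3B 941,818.54; Unit G1 1,141,349.20; Unit G2 603,082.26.
Rounded to nearest $25: Unit 3B $941,825; Unit G1 $1,141,350; Unit G2 $603,075. Sum = $2,686,250.
Sum already equals the total — no adjustment.

Unit 3B: $941,825 | Unit G1: $1,141,350 | Unit G2: $603,075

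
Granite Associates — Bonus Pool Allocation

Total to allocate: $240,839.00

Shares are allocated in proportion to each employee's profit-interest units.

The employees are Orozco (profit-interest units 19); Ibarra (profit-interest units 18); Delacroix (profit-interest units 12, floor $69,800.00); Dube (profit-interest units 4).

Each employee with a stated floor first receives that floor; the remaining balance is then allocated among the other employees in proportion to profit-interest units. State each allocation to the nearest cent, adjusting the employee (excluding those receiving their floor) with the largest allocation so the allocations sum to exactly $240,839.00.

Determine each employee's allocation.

Orozco: $79,261.98; Ibarra: $75,090.29; Delacroix: $69,800.00; Dube: $16,686.73

Fund the minimums — Delacroix $69,800.00. Remaining pool $171,039.00.
Remaining pool split over remaining profit-interest units 41: Orozco 79,261.9756 → $79,261.98; Ibarra 75,090.2927 → $75,090.29; Dube 16,686.7317 → $16,686.73.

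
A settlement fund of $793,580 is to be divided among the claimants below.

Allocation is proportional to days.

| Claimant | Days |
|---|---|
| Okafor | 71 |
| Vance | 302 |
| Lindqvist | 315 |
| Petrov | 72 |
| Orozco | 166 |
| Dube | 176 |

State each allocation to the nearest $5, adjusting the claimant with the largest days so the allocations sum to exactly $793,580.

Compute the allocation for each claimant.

Okafor: $51,130 | Vance: $217,480 | Lindqvist: $226,840 | Petrov: $51,850 | Orozco: $119,540 | Dube: $126,740

Combined days = 71 + 302 + 315 + 72 + 166 + 176 = 1,102.
Proportional shares: Okafor 51,129.02; Vance 217,478.37; Lindqvist 226,840.02; Petrov 51,849.15; Orozco 119,541.09; Dube 126,742.36.
After rounding ($5): Okafor $51,130; Vance $217,480; Lindqvist $226,840; Petrov $51,850; Orozco $119,540; Dube $126,740. Sum = $793,580.
No rounding difference to absorb.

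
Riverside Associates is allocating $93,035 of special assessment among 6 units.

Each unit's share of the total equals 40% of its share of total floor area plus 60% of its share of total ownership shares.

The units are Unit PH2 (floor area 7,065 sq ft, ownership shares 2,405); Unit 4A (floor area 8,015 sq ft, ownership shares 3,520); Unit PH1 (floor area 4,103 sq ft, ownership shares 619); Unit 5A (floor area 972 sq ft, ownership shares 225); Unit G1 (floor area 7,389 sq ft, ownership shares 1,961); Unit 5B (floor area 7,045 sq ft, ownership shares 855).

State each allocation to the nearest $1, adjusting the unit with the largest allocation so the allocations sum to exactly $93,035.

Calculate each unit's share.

Unit PH2: $21,607; Unit 4A: $29,124; Unit PH1: $8,019; Unit 5A: $2,356; Unit G1: $19,370; Unit 5B: $12,559

Totals — floor area 34,589, ownership shares 9,585.
Composite weights (40% floor area + 60% ownership shares): Unit PH2 0.2323; Unit 4A 0.3130; Unit PH1 0.0862; Unit 5A 0.0253; Unit G1 0.2082; Unit 5B 0.1350.
Pro-rata amounts: Unit PH2 21,607.38; Unit 4A 29,123.00; Unit PH1 8,019.31; Unit 5A 2,356.12; Unit G1 19,370.21; Unit 5B 12,558.99.
After rounding ($1): Unit PH2 $21,607; Unit 4A $29,123; Unit PH1 $8,019; Unit 5A $2,356; Unit G1 $19,370; Unit 5B $12,559. Sum = $93,034.
Difference $93,035 − $93,034 = +$1 applied to largest allocation (Unit 4A): Unit 4A becomes $29,124.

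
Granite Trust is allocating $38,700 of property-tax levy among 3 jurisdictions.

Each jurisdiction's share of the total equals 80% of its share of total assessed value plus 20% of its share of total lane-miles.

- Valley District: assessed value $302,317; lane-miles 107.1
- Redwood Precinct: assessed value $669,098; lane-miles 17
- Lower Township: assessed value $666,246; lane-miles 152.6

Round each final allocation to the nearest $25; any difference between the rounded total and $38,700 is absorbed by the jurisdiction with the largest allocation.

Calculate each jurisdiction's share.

Valley District: $8,700 | Redwood Precinct: $13,125 | Lower Township: $16,875

Assessed value total 1,637,661; lane-miles total 276.7.
Composite weights (80% assessed value + 20% lane-miles): Valley District 0.2251; Redwood Precinct 0.3391; Lower Township 0.4358.
Unrounded shares: Valley District 8,711.16; Redwood Precinct 13,124.84; Lower Township 16,864.00.
At nearest $25: Valley District $8,700; Redwood Precinct $13,125; Lower Township $16,875. Sum = $38,700.
Sum already equals the total — no adjustment.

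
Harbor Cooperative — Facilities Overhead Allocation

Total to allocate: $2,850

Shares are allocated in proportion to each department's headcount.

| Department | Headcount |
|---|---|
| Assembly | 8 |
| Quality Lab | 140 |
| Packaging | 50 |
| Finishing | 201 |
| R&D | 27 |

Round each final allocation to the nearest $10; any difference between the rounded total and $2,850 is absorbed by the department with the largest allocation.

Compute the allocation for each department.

Combined headcount = 426.
Proportional shares: Assembly 8/426 × $2,850 = 53.52; Quality Lab 140/426 × $2,850 = 936.62; Packaging 50/426 × $2,850 = 334.51; Finishing 201/426 × $2,850 = 1,344.72; R&D 27/426 × $2,850 = 180.63.
Rounded to nearest $10: Assembly $50; Quality Lab $940; Packaging $330; Finishing $1,340; R&D $180. Sum = $2,840.
Difference $2,850 − $2,840 = +$10 applied to largest allocation (Finishing): Finishing becomes $1,350.

Assembly: $50 | Quality Lab: $940 | Packaging: $330 | Finishing: $1,350 | R&D: $180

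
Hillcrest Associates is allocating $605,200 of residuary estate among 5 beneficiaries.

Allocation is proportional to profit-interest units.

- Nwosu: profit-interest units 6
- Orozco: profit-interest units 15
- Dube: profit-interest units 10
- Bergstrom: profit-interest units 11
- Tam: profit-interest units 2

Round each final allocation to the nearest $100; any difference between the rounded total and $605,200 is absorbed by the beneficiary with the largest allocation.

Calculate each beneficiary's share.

Total profit-interest units = 44.
Pro-rata amounts: Nwosu 6/44 × $605,200 = 82,527.27; Orozco 15/44 × $605,200 = 206,318.18; Dube 10/44 × $605,200 = 137,545.45; Bergstrom 11/44 × $605,200 = 151,300.00; Tam 2/44 × $605,200 = 27,509.09.
Rounded to nearest $100: Nwosu $82,500; Orozco $206,300; Dube $137,500; Bergstrom $151,300; Tam $27,500. Sum = $605,100.
Difference $605,200 − $605,100 = +$100 applied to largest allocation (Orozco): Orozco becomes $206,400.

Nwosu: $82,500; Orozco: $206,400; Dube: $137,500; Bergstrom: $151,300; Tam: $27,500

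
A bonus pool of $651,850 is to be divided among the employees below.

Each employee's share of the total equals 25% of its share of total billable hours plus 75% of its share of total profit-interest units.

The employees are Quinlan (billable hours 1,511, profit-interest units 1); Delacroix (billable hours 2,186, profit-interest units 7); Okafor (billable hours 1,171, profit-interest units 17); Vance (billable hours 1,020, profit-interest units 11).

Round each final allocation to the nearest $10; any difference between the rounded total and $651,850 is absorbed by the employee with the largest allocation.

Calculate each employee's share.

Quinlan: $55,400 · Delacroix: $155,560 · Okafor: $263,280 · Vance: $177,610

Totals — billable hours 5,888, profit-interest units 36.
Combined weights (25% billable hours + 75% profit-interest units): Quinlan 0.0850; Delacroix 0.2386; Okafor 0.4039; Vance 0.2725.
Pro-rata amounts: Quinlan 55,400.24; Delacroix 155,563.50; Okafor 263,273.37; Vance 177,612.89.
At nearest $10: Quinlan $55,400; Delacroix $155,560; Okafor $263,270; Vance $177,610. Sum = $651,840.
Difference $651,850 − $651,840 = +$10 applied to largest allocation (Okafor): Okafor becomes $263,280.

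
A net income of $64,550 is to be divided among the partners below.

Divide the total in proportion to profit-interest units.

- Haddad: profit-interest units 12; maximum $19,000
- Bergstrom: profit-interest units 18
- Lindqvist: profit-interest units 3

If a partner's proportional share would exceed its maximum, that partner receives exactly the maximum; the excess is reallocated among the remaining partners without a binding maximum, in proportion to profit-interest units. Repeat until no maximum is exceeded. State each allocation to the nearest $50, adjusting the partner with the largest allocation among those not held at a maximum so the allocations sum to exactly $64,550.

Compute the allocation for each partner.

Haddad: $19,000 | Bergstrom: $39,050 | Lindqvist: $6,500

Total profit-interest units = 33.
Unconstrained shares: Haddad 23,472.73; Bergstrom 35,209.09; Lindqvist 5,868.18.
Cap binds for Haddad ($19,000); residual $45,550 reallocated over remaining profit-interest units 21.
Redistributed shares: Bergstrom 39,042.86 → $39,050; Lindqvist 6,507.14 → $6,500.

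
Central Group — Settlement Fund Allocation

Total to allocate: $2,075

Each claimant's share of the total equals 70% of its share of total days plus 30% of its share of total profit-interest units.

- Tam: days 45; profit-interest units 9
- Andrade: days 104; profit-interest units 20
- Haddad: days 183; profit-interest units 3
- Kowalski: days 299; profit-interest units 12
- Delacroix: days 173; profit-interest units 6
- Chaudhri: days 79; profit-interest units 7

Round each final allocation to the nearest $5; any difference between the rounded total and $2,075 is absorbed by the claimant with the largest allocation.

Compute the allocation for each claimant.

Days total 883; profit-interest units total 57.
Composite weights (70% days + 30% profit-interest units): Tam 0.0830; Andrade 0.1877; Haddad 0.1609; Kowalski 0.3002; Delacroix 0.1687; Chaudhri 0.0995.
Raw shares: Tam 172.31; Andrade 389.50; Haddad 333.79; Kowalski 622.90; Delacroix 350.10; Chaudhri 206.40.
At nearest $5: Tam $170; Andrade $390; Haddad $335; Kowalski $625; Delacroix $350; Chaudhri $205. Sum = $2,075.
No rounding difference to absorb.

Tam: $170 | Andrade: $390 | Haddad: $335 | Kowalski: $625 | Delacroix: $350 | Chaudhri: $205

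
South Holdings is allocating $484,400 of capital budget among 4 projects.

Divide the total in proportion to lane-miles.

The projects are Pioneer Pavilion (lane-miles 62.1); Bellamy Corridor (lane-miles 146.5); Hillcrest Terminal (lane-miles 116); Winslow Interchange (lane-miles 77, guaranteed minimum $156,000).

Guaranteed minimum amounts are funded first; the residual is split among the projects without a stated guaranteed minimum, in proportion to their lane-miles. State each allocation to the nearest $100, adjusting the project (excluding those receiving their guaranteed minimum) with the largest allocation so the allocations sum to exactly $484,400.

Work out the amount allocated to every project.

Pioneer Pavilion: $62,800; Bellamy Corridor: $148,200; Hillcrest Terminal: $117,400; Winslow Interchange: $156,000

Guaranteed amounts: Winslow Interchange $156,000. Remaining pool $328,400.
Remaining pool split over remaining lane-miles 324.6: Pioneer Pavilion 62,826.99 → $62,800; Bellamy Corridor 148,215.03 → $148,200; Hillcrest Terminal 117,357.98 → $117,400.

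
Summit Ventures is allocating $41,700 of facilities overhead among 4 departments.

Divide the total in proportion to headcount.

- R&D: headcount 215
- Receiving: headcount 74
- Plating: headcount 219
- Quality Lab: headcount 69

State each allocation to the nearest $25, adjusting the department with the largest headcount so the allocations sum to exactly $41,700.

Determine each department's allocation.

R&D: $15,550 · Receiving: $5,350 · Plating: $15,825 · Quality Lab: $4,975

Combined headcount = 215 + 74 + 219 + 69 = 577.
Proportional shares: R&D 15,538.13; Receiving 5,348.01; Plating 15,827.21; Quality Lab 4,986.66.
After rounding ($25): R&D $15,550; Receiving $5,350; Plating $15,825; Quality Lab $4,975. Sum = $41,700.
Rounded total matches; no reconciliation needed.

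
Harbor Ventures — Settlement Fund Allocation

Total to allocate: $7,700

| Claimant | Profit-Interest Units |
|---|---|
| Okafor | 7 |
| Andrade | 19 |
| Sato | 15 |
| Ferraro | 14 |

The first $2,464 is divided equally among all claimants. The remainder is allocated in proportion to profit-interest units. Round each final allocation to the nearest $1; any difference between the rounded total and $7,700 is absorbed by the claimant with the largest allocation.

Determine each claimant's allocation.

$2,464 shared equally gives $616 per claimant.
Remainder $5,236 by profit-interest units (total 55): Okafor 666.40 → $666; Andrade 1,808.80 → $1,809; Sato 1,428.00 → $1,428; Ferraro 1,332.80 → $1,333.
Totals: Okafor $616 + $666 = $1,282; Andrade $616 + $1,809 = $2,425; Sato $616 + $1,428 = $2,044; Ferraro $616 + $1,333 = $1,949.

Okafor: $1,282 | Andrade: $2,425 | Sato: $2,044 | Ferraro: $1,949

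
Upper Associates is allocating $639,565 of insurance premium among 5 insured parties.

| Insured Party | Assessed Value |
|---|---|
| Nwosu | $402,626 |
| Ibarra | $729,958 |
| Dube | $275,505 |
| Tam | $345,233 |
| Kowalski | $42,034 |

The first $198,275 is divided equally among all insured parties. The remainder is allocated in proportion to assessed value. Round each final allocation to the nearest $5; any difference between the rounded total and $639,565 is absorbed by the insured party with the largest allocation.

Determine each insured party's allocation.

First tranche $198,275 split equally: $39,655 each.
Remainder $441,290 by assessed value (total 1,795,356): Nwosu 98,963.56 → $98,965; Ibarra 179,420.22 → $179,420; Dube 67,717.82 → $67,720; Tam 84,856.64 → $84,855; Kowalski 10,331.76 → $10,330.
Totals: Nwosu $39,655 + $98,965 = $138,620; Ibarra $39,655 + $179,420 = $219,075; Dube $39,655 + $67,720 = $107,375; Tam $39,655 + $84,855 = $124,510; Kowalski $39,655 + $10,330 = $49,985.

Nwosu: $138,620 · Ibarra: $219,075 · Dube: $107,375 · Tam: $124,510 · Kowalski: $49,985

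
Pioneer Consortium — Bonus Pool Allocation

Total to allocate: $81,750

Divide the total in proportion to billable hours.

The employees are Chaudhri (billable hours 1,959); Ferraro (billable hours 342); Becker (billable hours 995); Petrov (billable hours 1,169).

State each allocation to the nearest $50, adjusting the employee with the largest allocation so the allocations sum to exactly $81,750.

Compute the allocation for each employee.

Chaudhri: $35,900; Ferraro: $6,250; Becker: $18,200; Petrov: $21,400

Billable hours total: 4,465.
Unrounded shares: Chaudhri 1,959/4,465 × $81,750 = 35,867.47; Ferraro 342/4,465 × $81,750 = 6,261.70; Becker 995/4,465 × $81,750 = 18,217.53; Petrov 1,169/4,465 × $81,750 = 21,403.30.
After rounding ($50): Chaudhri $35,850; Ferraro $6,250; Becker $18,200; Petrov $21,400. Sum = $81,700.
Difference $81,750 − $81,700 = +$50 applied to largest allocation (Chaudhri): Chaudhri becomes $35,900.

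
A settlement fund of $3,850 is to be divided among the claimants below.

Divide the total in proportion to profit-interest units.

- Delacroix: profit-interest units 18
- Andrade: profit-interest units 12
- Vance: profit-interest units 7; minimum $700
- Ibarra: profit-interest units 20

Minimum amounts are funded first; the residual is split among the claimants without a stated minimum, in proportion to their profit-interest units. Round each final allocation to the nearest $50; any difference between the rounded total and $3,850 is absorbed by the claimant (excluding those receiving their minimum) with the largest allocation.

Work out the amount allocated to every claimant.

Delacroix: $1,150 | Andrade: $750 | Vance: $700 | Ibarra: $1,250

Fund the minimums — Vance $700. Residual $3,150.
Residual split over remaining profit-interest units 50: Delacroix 1,134.00 → $1,150; Andrade 756.00 → $750; Ibarra 1,260.00 → $1,250.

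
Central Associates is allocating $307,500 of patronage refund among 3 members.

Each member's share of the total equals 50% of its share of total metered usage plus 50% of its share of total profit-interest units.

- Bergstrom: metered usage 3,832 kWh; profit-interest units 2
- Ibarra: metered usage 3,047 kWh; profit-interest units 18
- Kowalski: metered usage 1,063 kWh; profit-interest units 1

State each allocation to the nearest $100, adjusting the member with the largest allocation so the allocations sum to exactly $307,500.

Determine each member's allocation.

Bergstrom: $88,800 | Ibarra: $190,800 | Kowalski: $27,900

Totals — metered usage 7,942, profit-interest units 21.
Blended shares (50% metered usage + 50% profit-interest units): Bergstrom 0.2889; Ibarra 0.6204; Kowalski 0.0907.
Unrounded shares: Bergstrom 88,826.94; Ibarra 190,772.90; Kowalski 27,900.16.
At nearest $100: Bergstrom $88,800; Ibarra $190,800; Kowalski $27,900. Sum = $307,500.
Sum already equals the total — no adjustment.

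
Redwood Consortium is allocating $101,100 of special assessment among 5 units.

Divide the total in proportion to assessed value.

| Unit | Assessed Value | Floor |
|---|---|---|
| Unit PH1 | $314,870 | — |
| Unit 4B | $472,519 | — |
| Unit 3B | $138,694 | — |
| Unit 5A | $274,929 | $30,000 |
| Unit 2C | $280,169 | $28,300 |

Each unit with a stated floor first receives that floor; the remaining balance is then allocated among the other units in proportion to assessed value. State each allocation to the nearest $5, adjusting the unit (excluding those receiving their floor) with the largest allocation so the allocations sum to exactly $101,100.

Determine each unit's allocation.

Unit PH1: $14,550; Unit 4B: $21,840; Unit 3B: $6,410; Unit 5A: $30,000; Unit 2C: $28,300

Guaranteed amounts: Unit 5A $30,000; Unit 2C $28,300. Remaining pool $42,800.
Remaining pool split over remaining assessed value 926,083: Unit PH1 14,552.08 → $14,550; Unit 4B 21,838.01 → $21,840; Unit 3B 6,409.90 → $6,410.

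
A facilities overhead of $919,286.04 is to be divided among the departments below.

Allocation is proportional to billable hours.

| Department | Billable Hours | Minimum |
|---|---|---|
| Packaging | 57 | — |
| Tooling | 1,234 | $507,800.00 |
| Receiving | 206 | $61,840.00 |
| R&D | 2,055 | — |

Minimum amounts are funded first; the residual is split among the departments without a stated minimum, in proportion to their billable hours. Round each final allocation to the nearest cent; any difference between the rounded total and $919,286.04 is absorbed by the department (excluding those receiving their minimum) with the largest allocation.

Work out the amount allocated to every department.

Fund the minimums — Tooling $507,800.00; Receiving $61,840.00. Residual $349,646.04.
Residual split over remaining billable hours 2,112: Packaging 9,436.4698 → $9,436.47; R&D 340,209.5702 → $340,209.57.

Packaging: $9,436.47; Tooling: $507,800.00; Receiving: $61,840.00; R&D: $340,209.57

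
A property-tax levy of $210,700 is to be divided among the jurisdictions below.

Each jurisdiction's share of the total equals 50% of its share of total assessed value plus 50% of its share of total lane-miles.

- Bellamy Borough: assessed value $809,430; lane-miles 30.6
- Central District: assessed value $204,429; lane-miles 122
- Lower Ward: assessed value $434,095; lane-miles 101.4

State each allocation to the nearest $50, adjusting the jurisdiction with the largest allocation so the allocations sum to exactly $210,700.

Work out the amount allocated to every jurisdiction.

Bellamy Borough: $71,600 · Central District: $65,450 · Lower Ward: $73,650

Assessed value total 1,447,954; lane-miles total 254.
Composite weights (50% assessed value + 50% lane-miles): Bellamy Borough 0.3397; Central District 0.3107; Lower Ward 0.3495.
Pro-rata amounts: Bellamy Borough 71,584.15; Central District 65,474.99; Lower Ward 73,640.86.
At nearest $50: Bellamy Borough $71,600; Central District $65,450; Lower Ward $73,650. Sum = $210,700.
No rounding difference to absorb.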